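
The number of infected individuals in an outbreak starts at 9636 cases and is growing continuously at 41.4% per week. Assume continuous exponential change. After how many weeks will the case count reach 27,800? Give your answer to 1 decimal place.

27800 = 9636 · e^(0.414·t)
t = ln(27800/9636) / 0.414 = ln(2.88501) / 0.414 = 1.05953 / 0.414

t ≈ 2.6 weeks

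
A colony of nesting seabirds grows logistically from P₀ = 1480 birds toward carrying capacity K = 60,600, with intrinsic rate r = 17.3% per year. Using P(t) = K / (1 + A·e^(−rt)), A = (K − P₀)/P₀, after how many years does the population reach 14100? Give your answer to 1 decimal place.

A = (60600 − 1480)/1480 = 39.94595
14100 = 60600/(1 + 39.94595·e^(−0.173t)) → 1 + 39.94595·e^(−0.173t) = 4.29787
e^(−0.173t) = 0.082558 → t = ln(12.11264)/0.173 = 2.49425/0.173

t ≈ 14.4 years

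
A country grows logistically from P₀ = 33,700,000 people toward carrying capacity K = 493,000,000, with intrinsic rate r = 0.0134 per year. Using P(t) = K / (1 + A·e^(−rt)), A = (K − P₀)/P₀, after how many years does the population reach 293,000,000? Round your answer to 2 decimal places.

A = (493000000 − 33700000)/33700000 = 13.62908
293000000 = 493000000/(1 + 13.62908·e^(−0.0134t)) → 1 + 13.62908·e^(−0.0134t) = 1.68259
e^(−0.0134t) = 0.050084 → t = ln(19.9666)/0.0134 = 2.99406/0.0134

t ≈ 223.44 years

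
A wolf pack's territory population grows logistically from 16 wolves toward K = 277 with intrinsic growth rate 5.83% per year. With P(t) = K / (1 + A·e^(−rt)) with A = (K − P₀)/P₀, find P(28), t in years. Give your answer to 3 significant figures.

A = (277 − 16)/16 = 16.3125
P(28) = 277 / (1 + 16.3125·e^(−0.0583·28)) = 277 / (1 + 16.3125·0.19546)
= 277 / 4.18844 ≈ 66.13

≈ 66.1 wolves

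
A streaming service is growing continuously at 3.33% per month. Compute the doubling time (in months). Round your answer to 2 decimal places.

doubling time = ln(2) / |r| = 0.69315 / 0.0333

doubling time ≈ 20.82 months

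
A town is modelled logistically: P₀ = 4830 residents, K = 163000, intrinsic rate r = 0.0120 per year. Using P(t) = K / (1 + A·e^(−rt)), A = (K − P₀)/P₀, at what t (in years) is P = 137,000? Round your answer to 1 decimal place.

t ≈ 429.2 years

A = (163000 − 4830)/4830 = 32.74741
137000 = 163000/(1 + 32.74741·e^(−0.012t)) → 1 + 32.74741·e^(−0.012t) = 1.18978
e^(−0.012t) = 0.005795 → t = ln(172.55367)/0.012 = 5.15071/0.012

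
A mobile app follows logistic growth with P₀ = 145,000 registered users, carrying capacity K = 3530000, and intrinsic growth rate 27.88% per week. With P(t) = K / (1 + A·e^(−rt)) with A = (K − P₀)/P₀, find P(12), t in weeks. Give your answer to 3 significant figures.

≈ 1,940,000 registered users

A = (3530000 − 145000)/145000 = 23.34483
P(12) = 3530000 / (1 + 23.34483·e^(−0.2788·12)) = 3530000 / (1 + 23.34483·0.035239)
= 3530000 / 1.82265 ≈ 1936740.56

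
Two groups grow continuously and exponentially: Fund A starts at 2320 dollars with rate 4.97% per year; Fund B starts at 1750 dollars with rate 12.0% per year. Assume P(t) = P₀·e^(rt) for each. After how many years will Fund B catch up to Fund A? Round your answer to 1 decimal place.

2320·e^(0.0497t) = 1750·e^(0.12t)
2320/1750 = e^((0.12 − 0.0497)t) → ln(1.32571) = 0.0703·t
t = 0.28195 / 0.0703

t ≈ 4.0 years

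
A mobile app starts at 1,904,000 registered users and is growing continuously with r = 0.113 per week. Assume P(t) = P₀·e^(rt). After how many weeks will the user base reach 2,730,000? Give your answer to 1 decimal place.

t ≈ 3.2 weeks

2730000 = 1904000 · e^(0.113·t)
t = ln(2730000/1904000) / 0.113 = ln(1.43382) / 0.113 = 0.36034 / 0.113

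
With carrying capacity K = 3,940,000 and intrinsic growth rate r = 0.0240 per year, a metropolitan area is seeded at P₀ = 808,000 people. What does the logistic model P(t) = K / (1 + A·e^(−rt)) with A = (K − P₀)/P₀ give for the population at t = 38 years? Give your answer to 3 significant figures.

≈ 1,540,000 people

A = (3940000 − 808000)/808000 = 3.87624
P(38) = 3940000 / (1 + 3.87624·e^(−0.024·38)) = 3940000 / (1 + 3.87624·0.40172)
= 3940000 / 2.55716 ≈ 1540770.53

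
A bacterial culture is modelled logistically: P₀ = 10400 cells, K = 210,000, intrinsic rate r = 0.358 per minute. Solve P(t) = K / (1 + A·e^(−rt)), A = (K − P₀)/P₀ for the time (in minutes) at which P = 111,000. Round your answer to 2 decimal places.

A = (210000 − 10400)/10400 = 19.19231
111000 = 210000/(1 + 19.19231·e^(−0.358t)) → 1 + 19.19231·e^(−0.358t) = 1.89189
e^(−0.358t) = 0.046471 → t = ln(21.51865)/0.358 = 3.06892/0.358

t ≈ 8.57 minutes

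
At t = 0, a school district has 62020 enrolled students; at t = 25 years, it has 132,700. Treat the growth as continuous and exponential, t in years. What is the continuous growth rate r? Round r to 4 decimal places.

132700 = 62020 · e^(r·25)
e^(25r) = 132700/62020 = 2.13963
r = ln(2.13963) / 25 = 0.76063 / 25

r ≈ 0.0304 per year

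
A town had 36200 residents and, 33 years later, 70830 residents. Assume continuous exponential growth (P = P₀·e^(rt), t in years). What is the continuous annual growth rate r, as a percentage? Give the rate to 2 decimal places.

r ≈ 2.03% per year

70830 = 36200 · e^(r·33)
e^(33r) = 70830/36200 = 1.95663
r = ln(1.95663) / 33 = 0.67122 / 33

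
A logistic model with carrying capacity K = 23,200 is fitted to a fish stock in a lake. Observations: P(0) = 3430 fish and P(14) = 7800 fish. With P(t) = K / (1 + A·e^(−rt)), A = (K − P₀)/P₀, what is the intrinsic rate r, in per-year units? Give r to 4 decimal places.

A = (23200 − 3430)/3430 = 5.76385
7800 = 23200/(1 + 5.76385·e^(−r·14)) → e^(−14r) = (2.97436 − 1)/5.76385 = 0.342542
r = −ln(0.342542)/14 = 1.07136/14

r ≈ 0.0765 per year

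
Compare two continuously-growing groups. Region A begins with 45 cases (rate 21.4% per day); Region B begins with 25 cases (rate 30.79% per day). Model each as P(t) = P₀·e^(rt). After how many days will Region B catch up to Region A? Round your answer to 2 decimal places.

t ≈ 6.26 days

45·e^(0.214t) = 25·e^(0.3079t)
45/25 = e^((0.3079 − 0.214)t) → ln(1.8) = 0.0939·t
t = 0.58779 / 0.0939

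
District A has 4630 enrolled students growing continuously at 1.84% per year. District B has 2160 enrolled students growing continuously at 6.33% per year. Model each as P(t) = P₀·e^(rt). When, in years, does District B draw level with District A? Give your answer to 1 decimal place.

t ≈ 17.0 years

4630·e^(0.0184t) = 2160·e^(0.0633t)
4630/2160 = e^((0.0633 − 0.0184)t) → ln(2.14352) = 0.0449·t
t = 0.76245 / 0.0449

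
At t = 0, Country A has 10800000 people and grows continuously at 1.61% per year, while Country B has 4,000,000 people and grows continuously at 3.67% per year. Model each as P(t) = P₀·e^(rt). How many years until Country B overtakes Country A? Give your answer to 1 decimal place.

t ≈ 48.2 years

10800000·e^(0.0161t) = 4000000·e^(0.0367t)
10800000/4000000 = e^((0.0367 − 0.0161)t) → ln(2.7) = 0.0206·t
t = 0.99325 / 0.0206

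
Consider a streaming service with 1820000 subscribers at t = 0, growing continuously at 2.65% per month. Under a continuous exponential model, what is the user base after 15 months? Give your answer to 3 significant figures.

P(15) = 1820000 · e^(0.0265·15) = 1820000 · e^(0.3975)
= 1820000 · 1.4881 ≈ 2708341.63

≈ 2,710,000 subscribers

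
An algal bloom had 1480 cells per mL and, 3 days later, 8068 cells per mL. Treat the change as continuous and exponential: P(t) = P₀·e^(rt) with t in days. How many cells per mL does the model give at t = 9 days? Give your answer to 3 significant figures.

≈ 240,000 cells per mL

r = ln(8068/1480) / 3 ≈ 0.565288 per day
P(9) = 1480 · e^(0.565288·9) = 1480 · 161.99907 ≈ 239758.62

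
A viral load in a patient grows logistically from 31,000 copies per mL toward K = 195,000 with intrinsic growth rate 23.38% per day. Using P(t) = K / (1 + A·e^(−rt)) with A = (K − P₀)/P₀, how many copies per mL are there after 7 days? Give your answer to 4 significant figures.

A = (195000 − 31000)/31000 = 5.29032
P(7) = 195000 / (1 + 5.29032·e^(−0.2338·7)) = 195000 / (1 + 5.29032·0.194641)
= 195000 / 2.02971 ≈ 96072.74

≈ 96,070 copies per mL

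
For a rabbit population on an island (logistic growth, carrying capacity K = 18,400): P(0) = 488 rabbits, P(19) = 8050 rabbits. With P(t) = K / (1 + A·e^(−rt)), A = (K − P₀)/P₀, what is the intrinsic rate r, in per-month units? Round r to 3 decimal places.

A = (18400 − 488)/488 = 36.70492
8050 = 18400/(1 + 36.70492·e^(−r·19)) → e^(−19r) = (2.28571 − 1)/36.70492 = 0.035028
r = −ln(0.035028)/19 = 3.3516/19

r ≈ 0.176 per month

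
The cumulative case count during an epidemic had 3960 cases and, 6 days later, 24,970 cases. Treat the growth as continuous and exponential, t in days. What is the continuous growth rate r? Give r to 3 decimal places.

24970 = 3960 · e^(r·6)
e^(6r) = 24970/3960 = 6.30556
r = ln(6.30556) / 6 = 1.84143 / 6

r ≈ 0.307 per day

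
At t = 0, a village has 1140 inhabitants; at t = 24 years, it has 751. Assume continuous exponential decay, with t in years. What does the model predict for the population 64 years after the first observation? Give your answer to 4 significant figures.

r = ln(751/1140) / 24 ≈ -0.017391 per year
P(64) = 1140 · e^(-0.017391·64) = 1140 · 0.32857 ≈ 374.57

≈ 374.6 inhabitants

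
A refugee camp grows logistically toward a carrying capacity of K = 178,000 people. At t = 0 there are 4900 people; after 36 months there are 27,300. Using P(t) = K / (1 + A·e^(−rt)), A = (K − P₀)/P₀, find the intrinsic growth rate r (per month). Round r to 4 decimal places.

r ≈ 0.0516 per month

A = (178000 − 4900)/4900 = 35.32653
27300 = 178000/(1 + 35.32653·e^(−r·36)) → e^(−36r) = (6.52015 − 1)/35.32653 = 0.156261
r = −ln(0.156261)/36 = 1.85623/36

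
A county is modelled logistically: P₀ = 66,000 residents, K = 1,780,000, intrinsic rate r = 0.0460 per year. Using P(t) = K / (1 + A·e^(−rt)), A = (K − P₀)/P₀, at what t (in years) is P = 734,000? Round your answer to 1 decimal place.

t ≈ 63.1 years

A = (1780000 − 66000)/66000 = 25.9697
734000 = 1780000/(1 + 25.9697·e^(−0.046t)) → 1 + 25.9697·e^(−0.046t) = 2.42507
e^(−0.046t) = 0.054874 → t = ln(18.22348)/0.046 = 2.90271/0.046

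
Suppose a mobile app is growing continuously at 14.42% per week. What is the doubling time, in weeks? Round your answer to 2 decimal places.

doubling time = ln(2) / |r| = 0.69315 / 0.1442

doubling time ≈ 4.81 weeks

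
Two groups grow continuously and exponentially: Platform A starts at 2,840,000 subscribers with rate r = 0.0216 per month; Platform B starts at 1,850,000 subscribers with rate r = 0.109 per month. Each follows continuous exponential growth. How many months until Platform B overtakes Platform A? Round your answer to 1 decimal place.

t ≈ 4.9 months

2840000·e^(0.0216t) = 1850000·e^(0.109t)
2840000/1850000 = e^((0.109 − 0.0216)t) → ln(1.53514) = 0.0874·t
t = 0.42862 / 0.0874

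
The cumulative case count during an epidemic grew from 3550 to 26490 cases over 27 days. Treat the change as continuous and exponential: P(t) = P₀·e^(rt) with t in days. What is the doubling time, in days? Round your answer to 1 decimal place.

r = ln(26490/3550) / 27 = ln(7.46197) / 27 ≈ 0.074438 per day
doubling time = ln 2 / |r| = 0.69315 / 0.074438

doubling time ≈ 9.3 days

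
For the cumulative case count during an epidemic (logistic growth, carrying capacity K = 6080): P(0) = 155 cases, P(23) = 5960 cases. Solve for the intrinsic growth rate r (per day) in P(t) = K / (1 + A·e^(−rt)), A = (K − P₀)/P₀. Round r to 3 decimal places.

r ≈ 0.328 per day

A = (6080 − 155)/155 = 38.22581
5960 = 6080/(1 + 38.22581·e^(−r·23)) → e^(−23r) = (1.02013 − 1)/38.22581 = 0.000527
r = −ln(0.000527)/23 = 7.54884/23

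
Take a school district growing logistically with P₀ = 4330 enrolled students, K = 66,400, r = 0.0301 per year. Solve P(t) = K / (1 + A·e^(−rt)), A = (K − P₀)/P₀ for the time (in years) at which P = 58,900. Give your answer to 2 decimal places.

A = (66400 − 4330)/4330 = 14.33487
58900 = 66400/(1 + 14.33487·e^(−0.0301t)) → 1 + 14.33487·e^(−0.0301t) = 1.12733
e^(−0.0301t) = 0.008883 → t = ln(112.57654)/0.0301 = 4.72363/0.0301

t ≈ 156.93 years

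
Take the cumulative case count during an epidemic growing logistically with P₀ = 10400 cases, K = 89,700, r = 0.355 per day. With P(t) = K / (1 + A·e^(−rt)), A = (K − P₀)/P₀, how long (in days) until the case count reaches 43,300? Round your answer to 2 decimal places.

A = (89700 − 10400)/10400 = 7.625
43300 = 89700/(1 + 7.625·e^(−0.355t)) → 1 + 7.625·e^(−0.355t) = 2.07159
e^(−0.355t) = 0.140537 → t = ln(7.11557)/0.355 = 1.96229/0.355

t ≈ 5.53 days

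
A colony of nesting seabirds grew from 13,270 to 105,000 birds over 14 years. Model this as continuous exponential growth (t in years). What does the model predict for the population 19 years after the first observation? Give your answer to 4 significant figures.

r = ln(105000/13270) / 14 ≈ 0.147747 per year
P(19) = 13270 · e^(0.147747·19) = 13270 · 16.56328 ≈ 219794.74

≈ 219,800 birds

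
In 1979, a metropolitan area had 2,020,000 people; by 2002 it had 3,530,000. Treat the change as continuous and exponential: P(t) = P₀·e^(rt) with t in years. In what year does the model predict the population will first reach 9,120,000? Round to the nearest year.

r = ln(3530000/2020000) / 23 = 0.5582/23 ≈ 0.02427 per year
t = ln(9120000/2020000) / r = 1.50737/0.02427 ≈ 62.11 years after 1979

year 2041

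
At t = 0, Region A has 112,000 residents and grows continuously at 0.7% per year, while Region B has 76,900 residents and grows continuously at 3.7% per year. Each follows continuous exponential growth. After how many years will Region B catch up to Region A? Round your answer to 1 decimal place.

112000·e^(0.007t) = 76900·e^(0.037t)
112000/76900 = e^((0.037 − 0.007)t) → ln(1.45644) = 0.03·t
t = 0.37599 / 0.03

t ≈ 12.5 years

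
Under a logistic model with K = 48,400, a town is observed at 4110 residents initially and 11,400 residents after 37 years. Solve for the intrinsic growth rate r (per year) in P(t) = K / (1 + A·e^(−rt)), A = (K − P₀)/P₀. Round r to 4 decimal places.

r ≈ 0.0324 per year

A = (48400 − 4110)/4110 = 10.77616
11400 = 48400/(1 + 10.77616·e^(−r·37)) → e^(−37r) = (4.24561 − 1)/10.77616 = 0.301185
r = −ln(0.301185)/37 = 1.20003/37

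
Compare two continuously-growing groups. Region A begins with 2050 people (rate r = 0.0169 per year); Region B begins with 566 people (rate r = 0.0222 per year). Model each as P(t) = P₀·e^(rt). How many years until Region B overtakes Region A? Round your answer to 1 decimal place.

t ≈ 242.8 years

2050·e^(0.0169t) = 566·e^(0.0222t)
2050/566 = e^((0.0222 − 0.0169)t) → ln(3.62191) = 0.0053·t
t = 1.287 / 0.0053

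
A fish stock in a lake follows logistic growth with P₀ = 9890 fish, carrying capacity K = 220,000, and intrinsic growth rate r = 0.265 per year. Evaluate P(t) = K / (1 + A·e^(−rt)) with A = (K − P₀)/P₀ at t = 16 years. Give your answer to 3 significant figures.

A = (220000 − 9890)/9890 = 21.24469
P(16) = 220000 / (1 + 21.24469·e^(−0.265·16)) = 220000 / (1 + 21.24469·0.014408)
= 220000 / 1.30608 ≈ 168442.35

≈ 168,000 fish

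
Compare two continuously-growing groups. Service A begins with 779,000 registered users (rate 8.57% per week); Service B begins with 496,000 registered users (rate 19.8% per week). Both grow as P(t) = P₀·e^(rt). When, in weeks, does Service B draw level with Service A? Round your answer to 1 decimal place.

779000·e^(0.0857t) = 496000·e^(0.198t)
779000/496000 = e^((0.198 − 0.0857)t) → ln(1.57056) = 0.1123·t
t = 0.45144 / 0.1123

t ≈ 4.0 weeks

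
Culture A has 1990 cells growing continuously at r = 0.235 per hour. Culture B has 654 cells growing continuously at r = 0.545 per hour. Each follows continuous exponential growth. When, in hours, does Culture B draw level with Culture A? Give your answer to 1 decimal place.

t ≈ 3.6 hours

1990·e^(0.235t) = 654·e^(0.545t)
1990/654 = e^((0.545 − 0.235)t) → ln(3.04281) = 0.31·t
t = 1.11278 / 0.31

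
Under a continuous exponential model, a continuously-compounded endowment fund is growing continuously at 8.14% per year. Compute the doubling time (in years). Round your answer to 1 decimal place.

doubling time = ln(2) / |r| = 0.69315 / 0.0814

doubling time ≈ 8.5 years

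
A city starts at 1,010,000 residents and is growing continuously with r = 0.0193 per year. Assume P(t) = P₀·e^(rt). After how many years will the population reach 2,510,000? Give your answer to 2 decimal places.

2510000 = 1010000 · e^(0.0193·t)
t = ln(2510000/1010000) / 0.0193 = ln(2.48515) / 0.0193 = 0.91033 / 0.0193

t ≈ 47.17 years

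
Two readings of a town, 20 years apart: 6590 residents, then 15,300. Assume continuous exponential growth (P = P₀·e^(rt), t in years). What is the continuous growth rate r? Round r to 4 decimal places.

r ≈ 0.0421 per year

15300 = 6590 · e^(r·20)
e^(20r) = 15300/6590 = 2.3217
r = ln(2.3217) / 20 = 0.8423 / 20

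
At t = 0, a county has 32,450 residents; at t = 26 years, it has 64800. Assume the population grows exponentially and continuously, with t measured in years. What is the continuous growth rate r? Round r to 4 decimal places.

r ≈ 0.0266 per year

64800 = 32450 · e^(r·26)
e^(26r) = 64800/32450 = 1.99692
r = ln(1.99692) / 26 = 0.69161 / 26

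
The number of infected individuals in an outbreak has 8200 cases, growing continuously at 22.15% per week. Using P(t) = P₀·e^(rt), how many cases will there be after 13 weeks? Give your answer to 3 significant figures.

P(13) = 8200 · e^(0.2215·13) = 8200 · e^(2.8795)
= 8200 · 17.80537 ≈ 146004.02

≈ 146,000 cases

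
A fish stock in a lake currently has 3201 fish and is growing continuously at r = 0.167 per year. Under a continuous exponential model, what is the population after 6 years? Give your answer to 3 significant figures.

≈ 8,720 fish

P(6) = 3201 · e^(0.167·6) = 3201 · e^(1.002)
= 3201 · 2.72372 ≈ 8718.64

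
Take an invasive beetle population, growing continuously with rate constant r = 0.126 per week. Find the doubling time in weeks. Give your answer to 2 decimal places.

doubling time = ln(2) / |r| = 0.69315 / 0.126

doubling time ≈ 5.50 weeks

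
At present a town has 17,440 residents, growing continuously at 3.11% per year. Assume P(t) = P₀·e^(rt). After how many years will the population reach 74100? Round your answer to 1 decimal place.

t ≈ 46.5 years

74100 = 17440 · e^(0.0311·t)
t = ln(74100/17440) / 0.0311 = ln(4.24885) / 0.0311 = 1.44665 / 0.0311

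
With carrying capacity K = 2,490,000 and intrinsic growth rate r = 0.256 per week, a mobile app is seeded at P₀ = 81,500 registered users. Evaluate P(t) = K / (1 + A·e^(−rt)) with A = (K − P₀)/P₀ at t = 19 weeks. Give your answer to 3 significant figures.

≈ 2,030,000 registered users

A = (2490000 − 81500)/81500 = 29.55215
P(19) = 2490000 / (1 + 29.55215·e^(−0.256·19)) = 2490000 / (1 + 29.55215·0.00772)
= 2490000 / 1.22813 ≈ 2027474.15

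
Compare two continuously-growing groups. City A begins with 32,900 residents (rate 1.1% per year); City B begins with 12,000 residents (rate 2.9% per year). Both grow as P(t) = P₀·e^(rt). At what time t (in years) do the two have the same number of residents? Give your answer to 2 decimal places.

32900·e^(0.011t) = 12000·e^(0.029t)
32900/12000 = e^((0.029 − 0.011)t) → ln(2.74167) = 0.018·t
t = 1.00857 / 0.018

t ≈ 56.03 years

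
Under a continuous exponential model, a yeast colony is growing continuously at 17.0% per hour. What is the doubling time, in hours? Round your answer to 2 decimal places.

doubling time ≈ 4.08 hours

doubling time = ln(2) / |r| = 0.69315 / 0.17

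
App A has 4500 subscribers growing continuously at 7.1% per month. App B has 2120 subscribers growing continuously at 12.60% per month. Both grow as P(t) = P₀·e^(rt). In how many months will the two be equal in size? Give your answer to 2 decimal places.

t ≈ 13.68 months

4500·e^(0.071t) = 2120·e^(0.126t)
4500/2120 = e^((0.126 − 0.071)t) → ln(2.12264) = 0.055·t
t = 0.75266 / 0.055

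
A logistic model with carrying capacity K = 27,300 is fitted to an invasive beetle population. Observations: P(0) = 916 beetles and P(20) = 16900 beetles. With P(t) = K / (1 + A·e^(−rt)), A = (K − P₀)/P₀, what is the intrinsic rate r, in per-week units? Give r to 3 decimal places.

A = (27300 − 916)/916 = 28.80349
16900 = 27300/(1 + 28.80349·e^(−r·20)) → e^(−20r) = (1.61538 − 1)/28.80349 = 0.021365
r = −ln(0.021365)/20 = 3.846/20

r ≈ 0.192 per week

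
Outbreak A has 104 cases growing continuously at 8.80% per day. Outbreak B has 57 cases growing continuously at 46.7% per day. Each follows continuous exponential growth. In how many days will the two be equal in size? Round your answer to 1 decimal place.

t ≈ 1.6 days

104·e^(0.088t) = 57·e^(0.467t)
104/57 = e^((0.467 − 0.088)t) → ln(1.82456) = 0.379·t
t = 0.60134 / 0.379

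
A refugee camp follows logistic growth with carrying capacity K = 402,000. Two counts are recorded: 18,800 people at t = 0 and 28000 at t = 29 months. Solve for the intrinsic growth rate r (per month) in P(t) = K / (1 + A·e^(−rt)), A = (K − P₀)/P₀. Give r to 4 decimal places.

r ≈ 0.0146 per month

A = (402000 − 18800)/18800 = 20.38298
28000 = 402000/(1 + 20.38298·e^(−r·29)) → e^(−29r) = (14.35714 − 1)/20.38298 = 0.655309
r = −ln(0.655309)/29 = 0.42265/29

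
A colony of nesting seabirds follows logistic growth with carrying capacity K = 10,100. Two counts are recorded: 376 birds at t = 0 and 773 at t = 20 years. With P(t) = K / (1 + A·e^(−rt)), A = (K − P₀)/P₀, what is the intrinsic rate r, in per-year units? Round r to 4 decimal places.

r ≈ 0.0381 per year

A = (10100 − 376)/376 = 25.8617
773 = 10100/(1 + 25.8617·e^(−r·20)) → e^(−20r) = (13.06598 − 1)/25.8617 = 0.466558
r = −ln(0.466558)/20 = 0.76237/20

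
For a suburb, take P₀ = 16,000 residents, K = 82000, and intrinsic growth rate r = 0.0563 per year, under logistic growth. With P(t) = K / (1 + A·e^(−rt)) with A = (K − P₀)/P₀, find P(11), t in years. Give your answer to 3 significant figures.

≈ 25,500 residents

A = (82000 − 16000)/16000 = 4.125
P(11) = 82000 / (1 + 4.125·e^(−0.0563·11)) = 82000 / (1 + 4.125·0.538321)
= 82000 / 3.22057 ≈ 25461.29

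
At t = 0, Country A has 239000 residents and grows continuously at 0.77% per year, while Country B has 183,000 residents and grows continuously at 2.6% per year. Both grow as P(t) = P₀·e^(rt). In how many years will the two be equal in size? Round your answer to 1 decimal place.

t ≈ 14.6 years

239000·e^(0.0077t) = 183000·e^(0.026t)
239000/183000 = e^((0.026 − 0.0077)t) → ln(1.30601) = 0.0183·t
t = 0.26698 / 0.0183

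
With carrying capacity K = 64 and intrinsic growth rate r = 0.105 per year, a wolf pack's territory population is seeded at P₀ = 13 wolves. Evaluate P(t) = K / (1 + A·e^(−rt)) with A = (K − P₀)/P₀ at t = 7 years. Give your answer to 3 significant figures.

A = (64 − 13)/13 = 3.92308
P(7) = 64 / (1 + 3.92308·e^(−0.105·7)) = 64 / (1 + 3.92308·0.479505)
= 64 / 2.88114 ≈ 22.21

≈ 22.2 wolves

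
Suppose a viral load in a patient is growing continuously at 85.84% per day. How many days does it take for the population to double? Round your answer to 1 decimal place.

doubling time = ln(2) / |r| = 0.69315 / 0.8584

doubling time ≈ 0.8 days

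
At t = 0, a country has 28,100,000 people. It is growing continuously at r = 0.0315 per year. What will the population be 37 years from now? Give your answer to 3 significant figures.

≈ 90,100,000 people

P(37) = 28100000 · e^(0.0315·37) = 28100000 · e^(1.1655)
= 28100000 · 3.20753 ≈ 90131487.5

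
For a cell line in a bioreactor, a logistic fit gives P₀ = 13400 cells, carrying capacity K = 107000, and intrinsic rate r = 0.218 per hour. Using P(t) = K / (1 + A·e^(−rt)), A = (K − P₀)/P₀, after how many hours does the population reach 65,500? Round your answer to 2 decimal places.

t ≈ 11.01 hours

A = (107000 − 13400)/13400 = 6.98507
65500 = 107000/(1 + 6.98507·e^(−0.218t)) → 1 + 6.98507·e^(−0.218t) = 1.63359
e^(−0.218t) = 0.090706 → t = ln(11.02464)/0.218 = 2.40013/0.218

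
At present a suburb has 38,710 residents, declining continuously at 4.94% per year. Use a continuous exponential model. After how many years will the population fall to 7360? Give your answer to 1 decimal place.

t ≈ 33.6 years

7360 = 38710 · e^(-0.0494·t)
t = ln(7360/38710) / -0.0494 = ln(0.19013) / -0.0494 = -1.66004 / -0.0494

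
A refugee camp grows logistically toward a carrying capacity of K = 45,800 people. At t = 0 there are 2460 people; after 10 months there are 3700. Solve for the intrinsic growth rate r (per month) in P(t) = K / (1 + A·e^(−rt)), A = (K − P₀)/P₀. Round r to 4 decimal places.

A = (45800 − 2460)/2460 = 17.61789
3700 = 45800/(1 + 17.61789·e^(−r·10)) → e^(−10r) = (12.37838 − 1)/17.61789 = 0.645842
r = −ln(0.645842)/10 = 0.4372/10

r ≈ 0.0437 per month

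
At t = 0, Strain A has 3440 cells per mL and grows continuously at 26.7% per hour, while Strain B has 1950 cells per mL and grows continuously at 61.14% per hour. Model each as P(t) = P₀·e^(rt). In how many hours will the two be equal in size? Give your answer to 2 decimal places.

t ≈ 1.65 hours

3440·e^(0.267t) = 1950·e^(0.6114t)
3440/1950 = e^((0.6114 − 0.267)t) → ln(1.7641) = 0.3444·t
t = 0.56764 / 0.3444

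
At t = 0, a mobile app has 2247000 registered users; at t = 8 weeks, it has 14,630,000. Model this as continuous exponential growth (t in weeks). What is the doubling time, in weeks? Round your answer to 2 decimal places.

doubling time ≈ 2.96 weeks

r = ln(14630000/2247000) / 8 = ln(6.5109) / 8 ≈ 0.234185 per week
doubling time = ln 2 / |r| = 0.69315 / 0.234185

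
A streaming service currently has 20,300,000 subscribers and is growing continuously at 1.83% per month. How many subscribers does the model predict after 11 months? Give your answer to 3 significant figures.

≈ 24,800,000 subscribers

P(11) = 20300000 · e^(0.0183·11) = 20300000 · e^(0.2013)
= 20300000 · 1.22299 ≈ 24826729.77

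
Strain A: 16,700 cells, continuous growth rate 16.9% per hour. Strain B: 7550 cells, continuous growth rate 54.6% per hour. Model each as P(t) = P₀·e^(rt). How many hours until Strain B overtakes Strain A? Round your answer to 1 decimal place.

t ≈ 2.1 hours

16700·e^(0.169t) = 7550·e^(0.546t)
16700/7550 = e^((0.546 − 0.169)t) → ln(2.21192) = 0.377·t
t = 0.79386 / 0.377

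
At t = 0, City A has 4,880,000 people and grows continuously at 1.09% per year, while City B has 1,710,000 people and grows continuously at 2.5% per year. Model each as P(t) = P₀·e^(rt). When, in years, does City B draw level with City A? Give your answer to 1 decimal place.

t ≈ 74.4 years

4880000·e^(0.0109t) = 1710000·e^(0.025t)
4880000/1710000 = e^((0.025 − 0.0109)t) → ln(2.8538) = 0.0141·t
t = 1.04865 / 0.0141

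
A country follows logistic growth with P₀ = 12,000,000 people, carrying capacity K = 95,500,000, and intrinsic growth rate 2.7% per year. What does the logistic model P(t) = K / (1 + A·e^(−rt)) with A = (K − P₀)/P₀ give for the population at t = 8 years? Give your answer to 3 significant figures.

≈ 14,500,000 people

A = (95500000 − 12000000)/12000000 = 6.95833
P(8) = 95500000 / (1 + 6.95833·e^(−0.027·8)) = 95500000 / (1 + 6.95833·0.805735)
= 95500000 / 6.60657 ≈ 14455296.85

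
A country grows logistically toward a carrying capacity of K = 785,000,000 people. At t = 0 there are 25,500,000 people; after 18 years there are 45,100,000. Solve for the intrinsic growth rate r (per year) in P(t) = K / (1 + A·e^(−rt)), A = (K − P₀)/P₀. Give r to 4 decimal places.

r ≈ 0.0331 per year

A = (785000000 − 25500000)/25500000 = 29.78431
45100000 = 785000000/(1 + 29.78431·e^(−r·18)) → e^(−18r) = (17.40576 − 1)/29.78431 = 0.550819
r = −ln(0.550819)/18 = 0.59635/18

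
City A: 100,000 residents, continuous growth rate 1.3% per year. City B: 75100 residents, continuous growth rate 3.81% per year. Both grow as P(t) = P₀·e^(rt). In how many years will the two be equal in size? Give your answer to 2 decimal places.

t ≈ 11.41 years

100000·e^(0.013t) = 75100·e^(0.0381t)
100000/75100 = e^((0.0381 − 0.013)t) → ln(1.33156) = 0.0251·t
t = 0.28635 / 0.0251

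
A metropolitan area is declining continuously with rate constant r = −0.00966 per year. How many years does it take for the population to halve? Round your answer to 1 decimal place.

half-life = ln(2) / |r| = 0.69315 / 0.00966

half-life ≈ 71.8 years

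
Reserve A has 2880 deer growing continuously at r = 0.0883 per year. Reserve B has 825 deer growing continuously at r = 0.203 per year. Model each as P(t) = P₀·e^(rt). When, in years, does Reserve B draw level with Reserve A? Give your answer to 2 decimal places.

t ≈ 10.90 years

2880·e^(0.0883t) = 825·e^(0.203t)
2880/825 = e^((0.203 − 0.0883)t) → ln(3.49091) = 0.1147·t
t = 1.25016 / 0.1147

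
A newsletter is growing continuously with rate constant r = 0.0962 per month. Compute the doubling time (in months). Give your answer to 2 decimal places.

doubling time = ln(2) / |r| = 0.69315 / 0.0962

doubling time ≈ 7.21 months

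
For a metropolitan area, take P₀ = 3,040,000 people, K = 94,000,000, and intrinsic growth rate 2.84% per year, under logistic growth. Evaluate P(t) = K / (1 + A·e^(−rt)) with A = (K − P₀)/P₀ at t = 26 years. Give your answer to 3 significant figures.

A = (94000000 − 3040000)/3040000 = 29.92105
P(26) = 94000000 / (1 + 29.92105·e^(−0.0284·26)) = 94000000 / (1 + 29.92105·0.477878)
= 94000000 / 15.29861 ≈ 6144349.04

≈ 6,140,000 people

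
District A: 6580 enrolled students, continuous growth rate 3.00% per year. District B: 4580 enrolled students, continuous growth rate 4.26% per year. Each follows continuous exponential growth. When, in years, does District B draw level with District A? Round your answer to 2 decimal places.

t ≈ 28.76 years

6580·e^(0.03t) = 4580·e^(0.0426t)
6580/4580 = e^((0.0426 − 0.03)t) → ln(1.43668) = 0.0126·t
t = 0.36234 / 0.0126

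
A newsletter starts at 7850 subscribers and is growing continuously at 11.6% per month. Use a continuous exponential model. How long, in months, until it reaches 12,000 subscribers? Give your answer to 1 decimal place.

t ≈ 3.7 months

12000 = 7850 · e^(0.116·t)
t = ln(12000/7850) / 0.116 = ln(1.52866) / 0.116 = 0.42439 / 0.116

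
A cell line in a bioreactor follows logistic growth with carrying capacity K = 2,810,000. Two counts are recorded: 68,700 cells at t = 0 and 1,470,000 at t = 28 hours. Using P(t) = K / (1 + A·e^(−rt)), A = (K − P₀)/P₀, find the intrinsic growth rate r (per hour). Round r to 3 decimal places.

A = (2810000 − 68700)/68700 = 39.90247
1470000 = 2810000/(1 + 39.90247·e^(−r·28)) → e^(−28r) = (1.91156 − 1)/39.90247 = 0.022845
r = −ln(0.022845)/28 = 3.77903/28

r ≈ 0.135 per hour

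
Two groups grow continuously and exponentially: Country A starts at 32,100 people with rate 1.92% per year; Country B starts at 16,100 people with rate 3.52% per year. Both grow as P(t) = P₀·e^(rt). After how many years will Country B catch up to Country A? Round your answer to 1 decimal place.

t ≈ 43.1 years

32100·e^(0.0192t) = 16100·e^(0.0352t)
32100/16100 = e^((0.0352 − 0.0192)t) → ln(1.99379) = 0.016·t
t = 0.69004 / 0.016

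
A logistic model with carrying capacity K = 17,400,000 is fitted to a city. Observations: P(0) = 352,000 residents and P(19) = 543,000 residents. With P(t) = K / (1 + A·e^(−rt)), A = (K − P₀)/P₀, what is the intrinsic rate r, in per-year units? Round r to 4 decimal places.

A = (17400000 − 352000)/352000 = 48.43182
543000 = 17400000/(1 + 48.43182·e^(−r·19)) → e^(−19r) = (32.0442 − 1)/48.43182 = 0.640988
r = −ln(0.640988)/19 = 0.44475/19

r ≈ 0.0234 per year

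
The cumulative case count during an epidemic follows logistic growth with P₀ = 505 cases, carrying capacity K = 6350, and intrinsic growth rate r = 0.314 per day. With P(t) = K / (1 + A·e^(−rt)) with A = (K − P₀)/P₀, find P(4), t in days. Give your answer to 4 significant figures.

≈ 1,478 cases

A = (6350 − 505)/505 = 11.57426
P(4) = 6350 / (1 + 11.57426·e^(−0.314·4)) = 6350 / (1 + 11.57426·0.284791)
= 6350 / 4.29624 ≈ 1478.04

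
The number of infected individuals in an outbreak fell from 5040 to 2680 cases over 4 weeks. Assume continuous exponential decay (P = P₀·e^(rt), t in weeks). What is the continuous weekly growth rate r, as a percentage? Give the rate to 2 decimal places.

r ≈ -15.79% per week

2680 = 5040 · e^(r·4)
e^(4r) = 2680/5040 = 0.53175
r = ln(0.53175) / 4 = -0.63159 / 4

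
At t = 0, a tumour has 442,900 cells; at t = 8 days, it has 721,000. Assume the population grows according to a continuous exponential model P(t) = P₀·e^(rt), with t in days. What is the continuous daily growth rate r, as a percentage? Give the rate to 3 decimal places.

721000 = 442900 · e^(r·8)
e^(8r) = 721000/442900 = 1.62791
r = ln(1.62791) / 8 = 0.4873 / 8

r ≈ 6.091% per day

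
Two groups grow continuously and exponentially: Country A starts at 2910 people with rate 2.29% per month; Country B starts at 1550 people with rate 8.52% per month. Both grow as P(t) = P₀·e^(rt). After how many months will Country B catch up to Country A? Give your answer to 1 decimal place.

2910·e^(0.0229t) = 1550·e^(0.0852t)
2910/1550 = e^((0.0852 − 0.0229)t) → ln(1.87742) = 0.0623·t
t = 0.6299 / 0.0623

t ≈ 10.1 months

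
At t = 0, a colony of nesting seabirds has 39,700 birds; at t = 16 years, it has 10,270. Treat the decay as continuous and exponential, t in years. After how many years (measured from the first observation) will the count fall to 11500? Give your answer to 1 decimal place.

t ≈ 14.7 years

r = ln(10270/39700) / 16 ≈ -0.084508 per year
t = ln(11500/39700) / r = -1.239 / -0.084508 ≈ 14.661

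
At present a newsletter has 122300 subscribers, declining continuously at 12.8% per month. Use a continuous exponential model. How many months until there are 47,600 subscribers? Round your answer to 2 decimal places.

t ≈ 7.37 months

47600 = 122300 · e^(-0.128·t)
t = ln(47600/122300) / -0.128 = ln(0.38921) / -0.128 = -0.94364 / -0.128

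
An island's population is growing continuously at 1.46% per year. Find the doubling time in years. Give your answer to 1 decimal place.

doubling time = ln(2) / |r| = 0.69315 / 0.0146

doubling time ≈ 47.5 years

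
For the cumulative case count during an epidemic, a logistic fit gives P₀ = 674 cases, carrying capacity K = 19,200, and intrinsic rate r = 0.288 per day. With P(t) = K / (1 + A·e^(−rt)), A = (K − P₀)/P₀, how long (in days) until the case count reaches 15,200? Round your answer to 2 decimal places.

t ≈ 16.14 days

A = (19200 − 674)/674 = 27.48665
15200 = 19200/(1 + 27.48665·e^(−0.288t)) → 1 + 27.48665·e^(−0.288t) = 1.26316
e^(−0.288t) = 0.009574 → t = ln(104.44926)/0.288 = 4.6487/0.288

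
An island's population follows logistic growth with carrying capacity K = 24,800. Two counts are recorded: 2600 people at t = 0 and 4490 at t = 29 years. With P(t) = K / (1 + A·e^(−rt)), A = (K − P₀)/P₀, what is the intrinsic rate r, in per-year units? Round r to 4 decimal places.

r ≈ 0.0219 per year

A = (24800 − 2600)/2600 = 8.53846
4490 = 24800/(1 + 8.53846·e^(−r·29)) → e^(−29r) = (5.52339 − 1)/8.53846 = 0.529766
r = −ln(0.529766)/29 = 0.63532/29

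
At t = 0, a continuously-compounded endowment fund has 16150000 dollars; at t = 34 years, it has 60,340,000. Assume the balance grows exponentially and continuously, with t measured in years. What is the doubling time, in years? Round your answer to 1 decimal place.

doubling time ≈ 17.9 years

r = ln(60340000/16150000) / 34 = ln(3.73622) / 34 ≈ 0.038767 per year
doubling time = ln 2 / |r| = 0.69315 / 0.038767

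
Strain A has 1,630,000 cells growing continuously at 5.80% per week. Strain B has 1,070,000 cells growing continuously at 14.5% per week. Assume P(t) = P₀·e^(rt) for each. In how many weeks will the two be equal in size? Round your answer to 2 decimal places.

1630000·e^(0.058t) = 1070000·e^(0.145t)
1630000/1070000 = e^((0.145 − 0.058)t) → ln(1.52336) = 0.087·t
t = 0.42092 / 0.087

t ≈ 4.84 weeks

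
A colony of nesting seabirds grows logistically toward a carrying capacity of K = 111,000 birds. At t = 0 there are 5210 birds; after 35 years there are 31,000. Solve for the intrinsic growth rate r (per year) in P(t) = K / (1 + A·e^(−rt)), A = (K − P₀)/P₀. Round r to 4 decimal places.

r ≈ 0.0589 per year

A = (111000 − 5210)/5210 = 20.30518
31000 = 111000/(1 + 20.30518·e^(−r·35)) → e^(−35r) = (3.58065 − 1)/20.30518 = 0.127093
r = −ln(0.127093)/35 = 2.06284/35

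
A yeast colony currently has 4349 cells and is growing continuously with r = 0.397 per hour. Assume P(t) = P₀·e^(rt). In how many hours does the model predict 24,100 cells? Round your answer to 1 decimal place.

24100 = 4349 · e^(0.397·t)
t = ln(24100/4349) / 0.397 = ln(5.5415) / 0.397 = 1.71227 / 0.397

t ≈ 4.3 hours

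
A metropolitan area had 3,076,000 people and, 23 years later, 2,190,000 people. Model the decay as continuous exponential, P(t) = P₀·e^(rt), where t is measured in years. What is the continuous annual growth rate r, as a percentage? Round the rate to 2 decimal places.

r ≈ -1.48% per year

2190000 = 3076000 · e^(r·23)
e^(23r) = 2190000/3076000 = 0.71196
r = ln(0.71196) / 23 = -0.33973 / 23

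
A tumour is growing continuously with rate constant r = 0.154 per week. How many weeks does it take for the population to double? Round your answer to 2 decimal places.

doubling time = ln(2) / |r| = 0.69315 / 0.154

doubling time ≈ 4.50 weeks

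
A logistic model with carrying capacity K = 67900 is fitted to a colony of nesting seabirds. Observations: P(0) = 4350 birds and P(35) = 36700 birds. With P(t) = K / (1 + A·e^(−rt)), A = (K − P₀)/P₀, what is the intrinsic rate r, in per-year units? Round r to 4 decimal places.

r ≈ 0.0813 per year

A = (67900 − 4350)/4350 = 14.6092
36700 = 67900/(1 + 14.6092·e^(−r·35)) → e^(−35r) = (1.85014 − 1)/14.6092 = 0.058192
r = −ln(0.058192)/35 = 2.84401/35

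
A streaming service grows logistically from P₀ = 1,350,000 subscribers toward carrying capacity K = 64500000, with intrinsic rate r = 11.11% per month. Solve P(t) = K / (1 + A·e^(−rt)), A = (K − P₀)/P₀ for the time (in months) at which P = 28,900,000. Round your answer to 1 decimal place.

t ≈ 32.7 months

A = (64500000 − 1350000)/1350000 = 46.77778
28900000 = 64500000/(1 + 46.77778·e^(−0.1111t)) → 1 + 46.77778·e^(−0.1111t) = 2.23183
e^(−0.1111t) = 0.026334 → t = ln(37.97409)/0.1111 = 3.6369/0.1111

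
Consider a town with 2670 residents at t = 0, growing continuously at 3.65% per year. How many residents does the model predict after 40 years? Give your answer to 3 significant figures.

P(40) = 2670 · e^(0.0365·40) = 2670 · e^(1.46)
= 2670 · 4.30596 ≈ 11496.91

≈ 11,500 residents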